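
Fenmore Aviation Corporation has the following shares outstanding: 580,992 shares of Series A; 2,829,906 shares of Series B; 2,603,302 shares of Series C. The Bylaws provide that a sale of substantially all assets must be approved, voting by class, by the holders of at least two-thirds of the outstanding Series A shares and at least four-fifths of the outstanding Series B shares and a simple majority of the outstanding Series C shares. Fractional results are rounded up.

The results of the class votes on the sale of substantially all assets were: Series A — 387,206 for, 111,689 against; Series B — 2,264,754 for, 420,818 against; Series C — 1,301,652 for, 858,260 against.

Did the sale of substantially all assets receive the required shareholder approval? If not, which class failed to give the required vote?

Series A: 2/3 of 580992 = 387328; 387,328 required, 387,206 in favor — not approved.
Series B: 4/5 of 2829906 = 2263924.80, rounded up to 2263925; 2,263,925 required, 2,264,754 in favor — approved.
Series C: a majority of 2603302 is 1301652; 1,301,652 required, 1,301,652 in favor — approved.

Not approved — the Series A shares did not give the required vote.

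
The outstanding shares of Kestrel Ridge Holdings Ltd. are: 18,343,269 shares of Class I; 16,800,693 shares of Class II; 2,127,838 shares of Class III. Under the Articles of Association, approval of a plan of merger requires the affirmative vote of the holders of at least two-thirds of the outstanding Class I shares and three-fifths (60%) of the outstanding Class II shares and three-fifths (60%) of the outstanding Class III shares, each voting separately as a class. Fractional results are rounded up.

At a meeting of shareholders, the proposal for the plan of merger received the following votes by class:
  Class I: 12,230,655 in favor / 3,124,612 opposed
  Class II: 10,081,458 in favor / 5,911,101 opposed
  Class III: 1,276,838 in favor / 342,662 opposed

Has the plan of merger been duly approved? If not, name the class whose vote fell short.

Approved — every class gave the required vote.

Class I: 2/3 of 18343269 = 12228846; 12,228,846 required, 12,230,655 in favor — approved.
Class II: 3/5 of 16800693 = 10080415.80, rounded up to 10080416; 10,080,416 required, 10,081,458 in favor — approved.
Class III: 3/5 of 2127838 = 1276702.80, rounded up to 1276703; 1,276,703 required, 1,276,838 in favor — approved.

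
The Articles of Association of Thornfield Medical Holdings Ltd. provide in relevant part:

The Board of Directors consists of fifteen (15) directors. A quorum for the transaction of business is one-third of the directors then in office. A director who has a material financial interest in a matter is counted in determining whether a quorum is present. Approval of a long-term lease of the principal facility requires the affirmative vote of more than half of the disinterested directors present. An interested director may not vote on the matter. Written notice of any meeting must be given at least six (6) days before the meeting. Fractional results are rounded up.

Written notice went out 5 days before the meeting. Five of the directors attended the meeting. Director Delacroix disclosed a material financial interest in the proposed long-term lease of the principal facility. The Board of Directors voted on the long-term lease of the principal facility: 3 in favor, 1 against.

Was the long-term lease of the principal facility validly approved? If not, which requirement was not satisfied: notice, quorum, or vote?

Invalid — notice requirement not satisfied.

Notice: 5 days given; 6 required (5 < 6). Not satisfied.
Quorum: 5 present (interested directors count toward quorum); quorum is 5. Satisfied.
Vote: the long-term lease of the principal facility requires a majority of the disinterested directors present (5 − 1 = 4). A majority of 4 is 3, so 3 affirmative votes are needed; 3 voted in favor. Satisfied.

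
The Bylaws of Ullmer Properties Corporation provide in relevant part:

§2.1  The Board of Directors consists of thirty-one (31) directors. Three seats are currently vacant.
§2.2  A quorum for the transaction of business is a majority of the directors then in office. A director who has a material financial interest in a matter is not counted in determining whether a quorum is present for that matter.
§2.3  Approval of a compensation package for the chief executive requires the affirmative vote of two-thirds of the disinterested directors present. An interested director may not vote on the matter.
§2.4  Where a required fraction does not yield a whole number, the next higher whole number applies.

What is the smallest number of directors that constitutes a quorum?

15

A majority of 28 is 15.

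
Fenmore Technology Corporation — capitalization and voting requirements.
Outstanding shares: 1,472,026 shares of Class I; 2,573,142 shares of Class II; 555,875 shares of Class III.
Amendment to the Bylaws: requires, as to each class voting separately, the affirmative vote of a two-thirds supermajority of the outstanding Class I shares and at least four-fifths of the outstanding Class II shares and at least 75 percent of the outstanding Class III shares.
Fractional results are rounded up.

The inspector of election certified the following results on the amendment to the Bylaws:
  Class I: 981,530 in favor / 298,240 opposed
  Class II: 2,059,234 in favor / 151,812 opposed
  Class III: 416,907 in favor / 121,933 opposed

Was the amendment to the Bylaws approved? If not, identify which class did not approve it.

Class I: 2/3 of 1472026 = 981350.67, rounded up to 981351; 981,351 required, 981,530 in favor — approved.
Class II: 4/5 of 2573142 = 2058513.60, rounded up to 2058514; 2,058,514 required, 2,059,234 in favor — approved.
Class III: 3/4 of 555875 = 416906.25, rounded up to 416907; 416,907 required, 416,907 in favor — approved.

Approved — every class gave the required vote.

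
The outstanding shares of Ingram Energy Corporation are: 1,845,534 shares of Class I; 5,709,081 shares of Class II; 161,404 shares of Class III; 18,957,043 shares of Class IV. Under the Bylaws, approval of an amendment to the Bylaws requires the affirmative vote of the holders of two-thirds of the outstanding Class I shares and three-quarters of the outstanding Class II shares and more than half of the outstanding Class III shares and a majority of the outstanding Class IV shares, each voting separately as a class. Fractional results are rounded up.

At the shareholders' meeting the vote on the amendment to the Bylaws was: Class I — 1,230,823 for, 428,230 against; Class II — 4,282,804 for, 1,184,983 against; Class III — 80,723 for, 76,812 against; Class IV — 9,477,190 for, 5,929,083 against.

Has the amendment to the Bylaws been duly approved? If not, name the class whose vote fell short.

Class I: 2/3 of 1845534 = 1230356; 1,230,356 required, 1,230,823 in favor — approved.
Class II: 3/4 of 5709081 = 4281810.75, rounded up to 4281811; 4,281,811 required, 4,282,804 in favor — approved.
Class III: a majority of 161404 is 80703; 80,703 required, 80,723 in favor — approved.
Class IV: a majority of 18957043 is 9478522; 9,478,522 required, 9,477,190 in favor — not approved.

Not approved — the Class IV shares did not give the required vote.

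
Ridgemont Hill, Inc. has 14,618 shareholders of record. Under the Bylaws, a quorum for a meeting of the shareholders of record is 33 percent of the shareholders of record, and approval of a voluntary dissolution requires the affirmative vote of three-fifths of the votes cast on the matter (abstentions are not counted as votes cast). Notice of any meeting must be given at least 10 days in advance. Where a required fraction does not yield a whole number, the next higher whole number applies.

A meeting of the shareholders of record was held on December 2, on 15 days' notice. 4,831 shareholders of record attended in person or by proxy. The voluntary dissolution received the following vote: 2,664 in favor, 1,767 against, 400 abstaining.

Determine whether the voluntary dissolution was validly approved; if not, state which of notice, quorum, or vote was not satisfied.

Valid — all requirements satisfied.

Notice: 15 days given; 10 required. Satisfied.
Quorum: 33% of 14,618 = 4,823.94, rounded up to 4,824; 4,831 present. Satisfied.
Vote: requires three-fifths of the votes cast (4,831 − 400 abstaining = 4,431); 3/5 of 4431 = 2658.60, rounded up to 2659, so 2,659 needed; 2,664 in favor. Satisfied.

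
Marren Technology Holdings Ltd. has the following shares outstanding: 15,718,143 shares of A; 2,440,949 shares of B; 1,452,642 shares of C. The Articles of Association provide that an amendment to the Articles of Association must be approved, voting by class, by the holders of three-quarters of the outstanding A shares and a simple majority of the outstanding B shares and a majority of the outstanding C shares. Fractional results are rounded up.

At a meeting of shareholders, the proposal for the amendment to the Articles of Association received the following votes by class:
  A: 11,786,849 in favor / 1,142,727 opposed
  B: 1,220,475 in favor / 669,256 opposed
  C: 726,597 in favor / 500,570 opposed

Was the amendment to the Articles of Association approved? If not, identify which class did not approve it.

Not approved — the A shares did not give the required vote.

A: 3/4 of 15718143 = 11788607.25, rounded up to 11788608; 11,788,608 required, 11,786,849 in favor — not approved.
B: a majority of 2440949 is 1220475; 1,220,475 required, 1,220,475 in favor — approved.
C: a majority of 1452642 is 726322; 726,322 required, 726,597 in favor — approved.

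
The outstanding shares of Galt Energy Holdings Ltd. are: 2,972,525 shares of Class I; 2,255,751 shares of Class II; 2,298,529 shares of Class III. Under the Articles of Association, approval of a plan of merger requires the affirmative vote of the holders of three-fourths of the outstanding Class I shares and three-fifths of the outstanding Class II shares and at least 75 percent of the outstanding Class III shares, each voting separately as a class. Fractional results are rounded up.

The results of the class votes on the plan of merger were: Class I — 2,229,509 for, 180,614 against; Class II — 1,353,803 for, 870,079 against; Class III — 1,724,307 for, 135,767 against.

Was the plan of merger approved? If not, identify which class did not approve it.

Approved — every class gave the required vote.

Class I: 3/4 of 2972525 = 2229393.75, rounded up to 2229394; 2,229,394 required, 2,229,509 in favor — approved.
Class II: 3/5 of 2255751 = 1353450.60, rounded up to 1353451; 1,353,451 required, 1,353,803 in favor — approved.
Class III: 3/4 of 2298529 = 1723896.75, rounded up to 1723897; 1,723,897 required, 1,724,307 in favor — approved.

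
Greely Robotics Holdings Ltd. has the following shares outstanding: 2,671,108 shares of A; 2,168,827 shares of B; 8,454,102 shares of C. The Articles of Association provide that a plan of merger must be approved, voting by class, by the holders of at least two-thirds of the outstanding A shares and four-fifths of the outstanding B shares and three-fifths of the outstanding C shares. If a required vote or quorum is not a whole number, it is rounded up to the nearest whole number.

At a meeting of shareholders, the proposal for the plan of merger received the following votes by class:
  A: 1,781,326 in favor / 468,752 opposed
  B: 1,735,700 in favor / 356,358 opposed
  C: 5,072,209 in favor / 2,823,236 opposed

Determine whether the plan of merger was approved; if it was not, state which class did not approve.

A: 2/3 of 2671108 = 1780738.67, rounded up to 1780739; 1,780,739 required, 1,781,326 in favor — approved.
B: 4/5 of 2168827 = 1735061.60, rounded up to 1735062; 1,735,062 required, 1,735,700 in favor — approved.
C: 3/5 of 8454102 = 5072461.20, rounded up to 5072462; 5,072,462 required, 5,072,209 in favor — not approved.

Not approved — the C shares did not give the required vote.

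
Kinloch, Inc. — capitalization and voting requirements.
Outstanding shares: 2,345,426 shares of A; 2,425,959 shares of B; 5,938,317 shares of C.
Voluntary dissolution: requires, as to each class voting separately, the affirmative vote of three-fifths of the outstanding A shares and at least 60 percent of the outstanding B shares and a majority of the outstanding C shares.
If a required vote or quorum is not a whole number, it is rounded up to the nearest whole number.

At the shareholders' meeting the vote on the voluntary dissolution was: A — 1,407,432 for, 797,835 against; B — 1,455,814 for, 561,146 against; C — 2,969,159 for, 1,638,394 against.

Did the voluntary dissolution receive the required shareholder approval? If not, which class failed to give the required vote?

Approved — every class gave the required vote.

A: 3/5 of 2345426 = 1407255.60, rounded up to 1407256; 1,407,256 required, 1,407,432 in favor — approved.
B: 3/5 of 2425959 = 1455575.40, rounded up to 1455576; 1,455,576 required, 1,455,814 in favor — approved.
C: a majority of 5938317 is 2969159; 2,969,159 required, 2,969,159 in favor — approved.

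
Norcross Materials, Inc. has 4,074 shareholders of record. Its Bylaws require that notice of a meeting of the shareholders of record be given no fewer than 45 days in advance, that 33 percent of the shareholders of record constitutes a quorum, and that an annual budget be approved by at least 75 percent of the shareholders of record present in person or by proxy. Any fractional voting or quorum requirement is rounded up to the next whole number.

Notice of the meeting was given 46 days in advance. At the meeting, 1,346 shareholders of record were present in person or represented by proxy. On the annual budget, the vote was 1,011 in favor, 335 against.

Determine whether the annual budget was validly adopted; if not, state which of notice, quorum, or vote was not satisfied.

Notice: 46 days given; 45 required. Satisfied.
Quorum: 33% of 4,074 = 1,344.42, rounded up to 1,345; 1,346 present. Satisfied.
Vote: requires three-fourths of those present (1,346); 3/4 of 1346 = 1009.50, rounded up to 1010, so 1,010 needed; 1,011 in favor. Satisfied.

Valid — all requirements satisfied.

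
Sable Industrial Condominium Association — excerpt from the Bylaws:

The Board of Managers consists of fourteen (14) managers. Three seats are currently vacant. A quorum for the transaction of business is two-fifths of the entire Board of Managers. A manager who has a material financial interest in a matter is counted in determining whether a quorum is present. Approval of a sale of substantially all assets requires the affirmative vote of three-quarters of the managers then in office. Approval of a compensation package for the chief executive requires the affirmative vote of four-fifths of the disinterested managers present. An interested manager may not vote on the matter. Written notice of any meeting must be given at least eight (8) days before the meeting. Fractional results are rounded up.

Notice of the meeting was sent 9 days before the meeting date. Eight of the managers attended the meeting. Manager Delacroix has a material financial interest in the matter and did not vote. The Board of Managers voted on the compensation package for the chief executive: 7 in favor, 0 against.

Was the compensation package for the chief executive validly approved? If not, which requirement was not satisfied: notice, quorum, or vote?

Valid — all requirements satisfied.

Notice: 9 days given; 8 required (9 ≥ 8). Satisfied.
Quorum: 8 present (interested managers count toward quorum); quorum is 6. Satisfied.
Vote: the compensation package for the chief executive requires four-fifths of the disinterested managers present (8 − 1 = 7). 4/5 of 7 = 5.60, rounded up to 6, so 6 affirmative votes are needed; 7 voted in favor. Satisfied.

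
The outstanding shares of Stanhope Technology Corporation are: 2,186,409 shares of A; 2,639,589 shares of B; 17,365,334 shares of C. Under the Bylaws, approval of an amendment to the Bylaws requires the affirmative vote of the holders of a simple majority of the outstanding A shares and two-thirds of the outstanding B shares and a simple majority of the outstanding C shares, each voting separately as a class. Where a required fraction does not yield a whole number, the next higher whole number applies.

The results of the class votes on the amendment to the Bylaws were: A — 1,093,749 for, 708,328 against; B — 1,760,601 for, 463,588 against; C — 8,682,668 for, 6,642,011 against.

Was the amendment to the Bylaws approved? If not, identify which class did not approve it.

A: a majority of 2186409 is 1093205; 1,093,205 required, 1,093,749 in favor — approved.
B: 2/3 of 2639589 = 1759726; 1,759,726 required, 1,760,601 in favor — approved.
C: a majority of 17365334 is 8682668; 8,682,668 required, 8,682,668 in favor — approved.

Approved — every class gave the required vote.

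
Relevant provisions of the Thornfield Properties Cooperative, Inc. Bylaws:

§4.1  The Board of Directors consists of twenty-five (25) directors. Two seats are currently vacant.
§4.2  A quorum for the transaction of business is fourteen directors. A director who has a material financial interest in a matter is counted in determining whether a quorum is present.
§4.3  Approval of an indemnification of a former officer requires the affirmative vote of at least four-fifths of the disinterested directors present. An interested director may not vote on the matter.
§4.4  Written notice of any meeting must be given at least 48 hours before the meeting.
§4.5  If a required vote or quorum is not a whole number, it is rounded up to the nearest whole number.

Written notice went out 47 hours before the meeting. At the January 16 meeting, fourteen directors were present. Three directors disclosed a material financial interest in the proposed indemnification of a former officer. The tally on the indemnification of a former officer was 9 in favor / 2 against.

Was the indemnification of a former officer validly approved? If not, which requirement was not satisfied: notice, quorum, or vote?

Invalid — notice requirement not satisfied.

Notice: 47 hours given; 48 required (47 < 48). Not satisfied.
Quorum: 14 present (interested directors count toward quorum); quorum is 14. Satisfied.
Vote: the indemnification of a former officer requires four-fifths of the disinterested directors present (14 − 3 = 11). 4/5 of 11 = 8.80, rounded up to 9, so 9 affirmative votes are needed; 9 voted in favor. Satisfied.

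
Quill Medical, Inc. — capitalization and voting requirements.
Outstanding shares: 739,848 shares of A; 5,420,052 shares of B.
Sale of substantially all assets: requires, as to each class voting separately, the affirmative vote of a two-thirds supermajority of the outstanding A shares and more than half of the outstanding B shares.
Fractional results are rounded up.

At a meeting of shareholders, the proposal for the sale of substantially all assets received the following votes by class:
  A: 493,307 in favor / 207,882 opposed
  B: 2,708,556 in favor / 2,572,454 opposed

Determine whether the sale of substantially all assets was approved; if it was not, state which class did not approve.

Not approved — the B shares did not give the required vote.

A: 2/3 of 739848 = 493232; 493,232 required, 493,307 in favor — approved.
B: a majority of 5420052 is 2710027; 2,710,027 required, 2,708,556 in favor — not approved.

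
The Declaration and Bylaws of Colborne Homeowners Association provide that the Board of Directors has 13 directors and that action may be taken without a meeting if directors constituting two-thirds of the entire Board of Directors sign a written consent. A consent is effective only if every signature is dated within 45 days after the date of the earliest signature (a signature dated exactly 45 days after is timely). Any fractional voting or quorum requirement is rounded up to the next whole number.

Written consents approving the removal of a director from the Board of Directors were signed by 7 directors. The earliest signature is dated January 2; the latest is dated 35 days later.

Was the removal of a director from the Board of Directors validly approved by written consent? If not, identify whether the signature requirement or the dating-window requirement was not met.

Not effective — insufficient signatures.

Signatures required: two-thirds of 13 — 2/3 of 13 = 8.67, rounded up to 9, so 9 needed; 7 signed. Insufficient.
Dating window: the latest signature is 35 days after the earliest; the limit is 45 days. Within the window.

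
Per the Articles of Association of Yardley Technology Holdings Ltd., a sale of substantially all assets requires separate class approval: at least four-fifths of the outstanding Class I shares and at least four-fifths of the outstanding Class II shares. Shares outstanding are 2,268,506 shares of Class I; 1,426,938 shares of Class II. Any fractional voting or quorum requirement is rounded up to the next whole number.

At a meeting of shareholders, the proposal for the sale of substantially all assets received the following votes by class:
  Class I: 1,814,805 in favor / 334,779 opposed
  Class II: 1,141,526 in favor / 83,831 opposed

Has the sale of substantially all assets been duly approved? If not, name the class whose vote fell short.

Class I: 4/5 of 2268506 = 1814804.80, rounded up to 1814805; 1,814,805 required, 1,814,805 in favor — approved.
Class II: 4/5 of 1426938 = 1141550.40, rounded up to 1141551; 1,141,551 required, 1,141,526 in favor — not approved.

Not approved — the Class II shares did not give the required vote.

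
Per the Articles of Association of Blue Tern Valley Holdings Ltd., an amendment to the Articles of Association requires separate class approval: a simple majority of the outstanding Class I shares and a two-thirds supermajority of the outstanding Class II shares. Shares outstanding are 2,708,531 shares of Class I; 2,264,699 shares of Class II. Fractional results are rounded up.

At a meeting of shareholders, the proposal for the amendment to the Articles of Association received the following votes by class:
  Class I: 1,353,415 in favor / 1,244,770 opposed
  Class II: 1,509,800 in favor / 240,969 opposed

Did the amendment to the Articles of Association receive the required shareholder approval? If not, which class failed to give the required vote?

Not approved — the Class I shares did not give the required vote.

Class I: a majority of 2708531 is 1354266; 1,354,266 required, 1,353,415 in favor — not approved.
Class II: 2/3 of 2264699 = 1509799.33, rounded up to 1509800; 1,509,800 required, 1,509,800 in favor — approved.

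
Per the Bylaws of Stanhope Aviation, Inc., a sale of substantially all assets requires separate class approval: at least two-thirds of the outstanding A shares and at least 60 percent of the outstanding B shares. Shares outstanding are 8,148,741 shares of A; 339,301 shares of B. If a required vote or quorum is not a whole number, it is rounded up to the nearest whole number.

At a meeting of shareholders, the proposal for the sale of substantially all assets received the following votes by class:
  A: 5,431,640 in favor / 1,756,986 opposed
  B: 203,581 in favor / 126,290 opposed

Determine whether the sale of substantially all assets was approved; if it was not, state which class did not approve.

Not approved — the A shares did not give the required vote.

A: 2/3 of 8148741 = 5432494; 5,432,494 required, 5,431,640 in favor — not approved.
B: 3/5 of 339301 = 203580.60, rounded up to 203581; 203,581 required, 203,581 in favor — approved.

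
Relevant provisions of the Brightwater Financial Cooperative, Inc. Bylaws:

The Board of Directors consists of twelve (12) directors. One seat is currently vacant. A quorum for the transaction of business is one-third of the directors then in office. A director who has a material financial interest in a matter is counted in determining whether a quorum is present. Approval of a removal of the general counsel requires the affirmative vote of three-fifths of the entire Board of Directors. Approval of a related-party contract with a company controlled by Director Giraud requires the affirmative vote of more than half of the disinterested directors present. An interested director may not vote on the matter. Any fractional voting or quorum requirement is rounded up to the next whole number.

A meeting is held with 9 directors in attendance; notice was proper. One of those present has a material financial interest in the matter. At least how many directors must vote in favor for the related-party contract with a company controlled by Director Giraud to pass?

The related-party contract with a company controlled by Director Giraud requires a majority of the disinterested directors present (9 − 1 = 8).
A majority of 8 is 5.

5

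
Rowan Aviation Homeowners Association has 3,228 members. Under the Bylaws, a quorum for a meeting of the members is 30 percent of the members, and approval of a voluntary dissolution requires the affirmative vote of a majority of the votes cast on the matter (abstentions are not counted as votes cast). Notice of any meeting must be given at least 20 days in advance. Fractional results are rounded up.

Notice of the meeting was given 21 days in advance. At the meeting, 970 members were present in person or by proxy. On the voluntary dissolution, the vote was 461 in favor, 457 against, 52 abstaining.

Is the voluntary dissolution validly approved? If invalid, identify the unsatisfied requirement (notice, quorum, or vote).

Notice: 21 days given; 20 required. Satisfied.
Quorum: 30% of 3,228 = 968.40, rounded up to 969; 970 present. Satisfied.
Vote: requires a majority of the votes cast (970 − 52 abstaining = 918); a majority of 918 is 460, so 460 needed; 461 in favor. Satisfied.

Valid — all requirements satisfied.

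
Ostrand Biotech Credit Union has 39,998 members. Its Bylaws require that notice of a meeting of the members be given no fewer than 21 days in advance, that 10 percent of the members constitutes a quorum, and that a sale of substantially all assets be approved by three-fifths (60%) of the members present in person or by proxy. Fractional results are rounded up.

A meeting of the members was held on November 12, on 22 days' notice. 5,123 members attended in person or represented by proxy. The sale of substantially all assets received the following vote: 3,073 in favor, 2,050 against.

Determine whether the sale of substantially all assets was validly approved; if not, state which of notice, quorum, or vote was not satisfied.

Invalid — vote requirement not satisfied.

Notice: 22 days given; 21 required. Satisfied.
Quorum: 10% of 39,998 = 3,999.80, rounded up to 4,000; 5,123 present. Satisfied.
Vote: requires three-fifths of those present (5,123); 3/5 of 5123 = 3073.80, rounded up to 3074, so 3,074 needed; 3,073 in favor. Not satisfied.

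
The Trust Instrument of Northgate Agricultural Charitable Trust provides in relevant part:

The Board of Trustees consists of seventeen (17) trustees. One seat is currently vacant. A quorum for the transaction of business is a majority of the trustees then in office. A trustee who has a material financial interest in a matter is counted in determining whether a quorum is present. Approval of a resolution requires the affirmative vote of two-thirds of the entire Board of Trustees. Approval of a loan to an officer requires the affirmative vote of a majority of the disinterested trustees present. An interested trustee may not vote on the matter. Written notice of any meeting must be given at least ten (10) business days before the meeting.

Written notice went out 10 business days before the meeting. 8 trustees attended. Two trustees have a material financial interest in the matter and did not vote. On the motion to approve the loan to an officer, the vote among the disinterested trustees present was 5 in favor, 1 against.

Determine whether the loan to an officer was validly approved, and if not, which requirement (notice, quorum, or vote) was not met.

Notice: 10 business days given; 10 required (10 ≥ 10). Satisfied.
Quorum: 8 present (interested trustees count toward quorum); quorum is 9. Not satisfied.
Vote: the loan to an officer requires a majority of the disinterested trustees present (8 − 2 = 6). A majority of 6 is 4, so 4 affirmative votes are needed; 5 voted in favor. Satisfied. (Moot — without a quorum no business can be validly transacted.)

Invalid — quorum requirement not satisfied.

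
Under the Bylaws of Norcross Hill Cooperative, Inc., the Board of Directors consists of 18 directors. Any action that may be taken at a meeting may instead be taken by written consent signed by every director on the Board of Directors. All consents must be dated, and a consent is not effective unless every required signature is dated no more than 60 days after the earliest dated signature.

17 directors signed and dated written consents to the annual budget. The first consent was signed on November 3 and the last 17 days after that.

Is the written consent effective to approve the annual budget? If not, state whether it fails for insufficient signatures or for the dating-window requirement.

Not effective — insufficient signatures.

Signatures required: the unanimous vote of 18 — unanimous means all 18, so 18 needed; 17 signed. Insufficient.
Dating window: the latest signature is 17 days after the earliest; the limit is 60 days. Within the window.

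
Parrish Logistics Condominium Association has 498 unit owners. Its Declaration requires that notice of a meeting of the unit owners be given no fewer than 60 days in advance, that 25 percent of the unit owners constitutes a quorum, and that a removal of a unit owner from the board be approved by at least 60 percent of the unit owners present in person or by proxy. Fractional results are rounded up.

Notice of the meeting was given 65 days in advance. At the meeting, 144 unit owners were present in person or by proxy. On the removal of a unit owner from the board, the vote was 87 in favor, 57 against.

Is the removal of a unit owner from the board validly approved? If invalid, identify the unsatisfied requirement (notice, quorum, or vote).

Valid — all requirements satisfied.

Notice: 65 days given; 60 required. Satisfied.
Quorum: 25% of 498 = 124.50, rounded up to 125; 144 present. Satisfied.
Vote: requires three-fifths of those present (144); 3/5 of 144 = 86.40, rounded up to 87, so 87 needed; 87 in favor. Satisfied.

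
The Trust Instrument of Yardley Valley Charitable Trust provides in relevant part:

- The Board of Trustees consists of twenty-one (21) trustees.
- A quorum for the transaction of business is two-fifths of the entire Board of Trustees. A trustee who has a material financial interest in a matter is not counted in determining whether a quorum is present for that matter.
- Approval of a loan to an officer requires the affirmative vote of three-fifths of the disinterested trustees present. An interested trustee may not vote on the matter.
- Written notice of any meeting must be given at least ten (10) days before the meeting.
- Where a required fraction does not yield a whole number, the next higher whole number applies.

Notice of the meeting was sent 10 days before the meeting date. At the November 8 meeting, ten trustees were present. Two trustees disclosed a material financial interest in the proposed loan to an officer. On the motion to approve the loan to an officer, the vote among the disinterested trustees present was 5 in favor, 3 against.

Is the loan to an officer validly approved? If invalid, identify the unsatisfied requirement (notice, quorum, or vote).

Notice: 10 days given; 10 required (10 ≥ 10). Satisfied.
Quorum: 10 present, but the 2 interested trustees do not count, leaving 8. Quorum is 9. Not satisfied.
Vote: the loan to an officer requires three-fifths of the disinterested trustees present (10 − 2 = 8). 3/5 of 8 = 4.80, rounded up to 5, so 5 affirmative votes are needed; 5 voted in favor. Satisfied. (Moot — without a quorum no business can be validly transacted.)

Invalid — quorum requirement not satisfied.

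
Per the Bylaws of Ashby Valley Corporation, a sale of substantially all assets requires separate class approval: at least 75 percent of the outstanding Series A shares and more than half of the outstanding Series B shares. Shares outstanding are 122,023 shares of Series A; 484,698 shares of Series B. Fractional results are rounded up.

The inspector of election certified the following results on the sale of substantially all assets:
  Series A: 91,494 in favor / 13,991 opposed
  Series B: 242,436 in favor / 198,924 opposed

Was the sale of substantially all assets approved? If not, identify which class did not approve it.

Series A: 3/4 of 122023 = 91517.25, rounded up to 91518; 91,518 required, 91,494 in favor — not approved.
Series B: a majority of 484698 is 242350; 242,350 required, 242,436 in favor — approved.

Not approved — the Series A shares did not give the required vote.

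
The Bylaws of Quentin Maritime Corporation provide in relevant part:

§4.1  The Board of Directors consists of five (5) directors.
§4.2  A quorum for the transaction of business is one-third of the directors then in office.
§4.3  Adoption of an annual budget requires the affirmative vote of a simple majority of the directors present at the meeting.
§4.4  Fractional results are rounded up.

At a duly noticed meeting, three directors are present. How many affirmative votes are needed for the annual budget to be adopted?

2

The annual budget requires a majority of the directors present (3).
A majority of 3 is 2.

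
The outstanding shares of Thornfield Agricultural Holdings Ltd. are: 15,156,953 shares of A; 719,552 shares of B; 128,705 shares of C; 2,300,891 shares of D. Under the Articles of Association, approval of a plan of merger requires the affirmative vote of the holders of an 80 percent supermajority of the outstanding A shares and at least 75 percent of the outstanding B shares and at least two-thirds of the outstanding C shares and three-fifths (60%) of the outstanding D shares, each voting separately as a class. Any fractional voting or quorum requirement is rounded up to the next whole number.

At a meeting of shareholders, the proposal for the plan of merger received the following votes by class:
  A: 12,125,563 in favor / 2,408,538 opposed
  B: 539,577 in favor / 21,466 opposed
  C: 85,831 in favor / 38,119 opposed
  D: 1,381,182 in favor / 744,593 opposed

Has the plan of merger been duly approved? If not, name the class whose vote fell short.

A: 4/5 of 15156953 = 12125562.40, rounded up to 12125563; 12,125,563 required, 12,125,563 in favor — approved.
B: 3/4 of 719552 = 539664; 539,664 required, 539,577 in favor — not approved.
C: 2/3 of 128705 = 85803.33, rounded up to 85804; 85,804 required, 85,831 in favor — approved.
D: 3/5 of 2300891 = 1380534.60, rounded up to 1380535; 1,380,535 required, 1,381,182 in favor — approved.

Not approved — the B shares did not give the required vote.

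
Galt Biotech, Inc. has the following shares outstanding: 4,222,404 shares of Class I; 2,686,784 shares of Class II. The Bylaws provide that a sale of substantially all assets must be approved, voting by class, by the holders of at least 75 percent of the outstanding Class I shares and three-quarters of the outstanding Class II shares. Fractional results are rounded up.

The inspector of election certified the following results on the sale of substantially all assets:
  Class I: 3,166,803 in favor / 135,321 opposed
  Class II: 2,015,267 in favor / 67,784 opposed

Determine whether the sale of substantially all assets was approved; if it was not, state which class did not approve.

Approved — every class gave the required vote.

Class I: 3/4 of 4222404 = 3166803; 3,166,803 required, 3,166,803 in favor — approved.
Class II: 3/4 of 2686784 = 2015088; 2,015,088 required, 2,015,267 in favor — approved.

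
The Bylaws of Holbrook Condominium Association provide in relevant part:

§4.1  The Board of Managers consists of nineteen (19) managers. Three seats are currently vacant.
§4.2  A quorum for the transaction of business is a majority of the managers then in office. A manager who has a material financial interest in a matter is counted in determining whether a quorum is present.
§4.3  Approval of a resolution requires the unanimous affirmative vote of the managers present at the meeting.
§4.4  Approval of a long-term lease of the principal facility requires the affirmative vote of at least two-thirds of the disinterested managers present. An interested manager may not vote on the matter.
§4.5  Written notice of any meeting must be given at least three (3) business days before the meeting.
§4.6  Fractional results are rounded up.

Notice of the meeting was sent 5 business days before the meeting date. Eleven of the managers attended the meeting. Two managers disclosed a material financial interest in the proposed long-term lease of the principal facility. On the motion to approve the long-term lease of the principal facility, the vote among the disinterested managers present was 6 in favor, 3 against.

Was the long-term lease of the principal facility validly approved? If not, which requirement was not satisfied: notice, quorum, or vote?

Notice: 5 business days given; 3 required (5 ≥ 3). Satisfied.
Quorum: 11 present (interested managers count toward quorum); quorum is 9. Satisfied.
Vote: the long-term lease of the principal facility requires two-thirds of the disinterested managers present (11 − 2 = 9). 2/3 of 9 = 6, so 6 affirmative votes are needed; 6 voted in favor. Satisfied.

Valid — all requirements satisfied.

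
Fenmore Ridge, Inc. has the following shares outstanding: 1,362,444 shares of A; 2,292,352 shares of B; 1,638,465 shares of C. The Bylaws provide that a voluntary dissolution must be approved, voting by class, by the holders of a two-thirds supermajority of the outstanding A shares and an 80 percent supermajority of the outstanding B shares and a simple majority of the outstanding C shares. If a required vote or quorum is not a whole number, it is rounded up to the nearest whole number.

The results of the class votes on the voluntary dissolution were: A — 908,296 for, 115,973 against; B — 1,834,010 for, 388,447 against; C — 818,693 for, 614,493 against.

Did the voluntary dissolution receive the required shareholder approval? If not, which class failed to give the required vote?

A: 2/3 of 1362444 = 908296; 908,296 required, 908,296 in favor — approved.
B: 4/5 of 2292352 = 1833881.60, rounded up to 1833882; 1,833,882 required, 1,834,010 in favor — approved.
C: a majority of 1638465 is 819233; 819,233 required, 818,693 in favor — not approved.

Not approved — the C shares did not give the required vote.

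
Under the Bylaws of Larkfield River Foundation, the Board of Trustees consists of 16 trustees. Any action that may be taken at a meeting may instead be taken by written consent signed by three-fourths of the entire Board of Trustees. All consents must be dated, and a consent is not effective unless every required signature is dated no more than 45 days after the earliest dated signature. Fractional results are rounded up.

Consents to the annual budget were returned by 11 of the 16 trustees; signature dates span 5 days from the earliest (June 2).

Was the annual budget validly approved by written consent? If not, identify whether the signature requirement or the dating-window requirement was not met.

Signatures required: three-fourths of 16 — 3/4 of 16 = 12, so 12 needed; 11 signed. Insufficient.
Dating window: the latest signature is 5 days after the earliest; the limit is 45 days. Within the window.

Not effective — insufficient signatures.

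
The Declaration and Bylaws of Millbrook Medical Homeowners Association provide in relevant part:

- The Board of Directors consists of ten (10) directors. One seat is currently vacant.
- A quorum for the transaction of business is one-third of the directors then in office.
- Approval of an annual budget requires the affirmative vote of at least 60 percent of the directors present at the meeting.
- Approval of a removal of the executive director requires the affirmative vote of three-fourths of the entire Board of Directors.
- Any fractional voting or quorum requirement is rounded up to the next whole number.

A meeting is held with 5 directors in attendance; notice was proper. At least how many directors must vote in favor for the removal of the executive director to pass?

The removal of the executive director requires three-fourths of the entire Board of Directors (10).
3/4 of 10 = 7.50, rounded up to 8.
(Only 5 can vote, so the removal of the executive director cannot pass at this meeting, but the required vote is still 8.)

8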